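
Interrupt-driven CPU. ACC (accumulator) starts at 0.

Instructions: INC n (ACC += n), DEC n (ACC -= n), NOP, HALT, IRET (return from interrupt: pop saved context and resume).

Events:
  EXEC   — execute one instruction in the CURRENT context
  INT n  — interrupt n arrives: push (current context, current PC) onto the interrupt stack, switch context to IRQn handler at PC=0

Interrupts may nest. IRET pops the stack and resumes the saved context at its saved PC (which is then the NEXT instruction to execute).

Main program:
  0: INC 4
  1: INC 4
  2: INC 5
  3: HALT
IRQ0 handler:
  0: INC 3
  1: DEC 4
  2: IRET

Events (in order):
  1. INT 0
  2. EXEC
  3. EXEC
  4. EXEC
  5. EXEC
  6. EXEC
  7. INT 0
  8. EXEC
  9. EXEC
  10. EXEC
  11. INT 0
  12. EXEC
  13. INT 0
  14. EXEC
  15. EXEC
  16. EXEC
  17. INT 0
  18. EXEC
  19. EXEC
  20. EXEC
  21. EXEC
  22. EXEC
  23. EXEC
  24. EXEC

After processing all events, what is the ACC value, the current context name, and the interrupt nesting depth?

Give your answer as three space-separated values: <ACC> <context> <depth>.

Event 1 (INT 0): INT 0 arrives: push (MAIN, PC=0), enter IRQ0 at PC=0 (depth now 1)
Event 2 (EXEC): [IRQ0] PC=0: INC 3 -> ACC=3
Event 3 (EXEC): [IRQ0] PC=1: DEC 4 -> ACC=-1
Event 4 (EXEC): [IRQ0] PC=2: IRET -> resume MAIN at PC=0 (depth now 0)
Event 5 (EXEC): [MAIN] PC=0: INC 4 -> ACC=3
Event 6 (EXEC): [MAIN] PC=1: INC 4 -> ACC=7
Event 7 (INT 0): INT 0 arrives: push (MAIN, PC=2), enter IRQ0 at PC=0 (depth now 1)
Event 8 (EXEC): [IRQ0] PC=0: INC 3 -> ACC=10
Event 9 (EXEC): [IRQ0] PC=1: DEC 4 -> ACC=6
Event 10 (EXEC): [IRQ0] PC=2: IRET -> resume MAIN at PC=2 (depth now 0)
Event 11 (INT 0): INT 0 arrives: push (MAIN, PC=2), enter IRQ0 at PC=0 (depth now 1)
Event 12 (EXEC): [IRQ0] PC=0: INC 3 -> ACC=9
Event 13 (INT 0): INT 0 arrives: push (IRQ0, PC=1), enter IRQ0 at PC=0 (depth now 2)
Event 14 (EXEC): [IRQ0] PC=0: INC 3 -> ACC=12
Event 15 (EXEC): [IRQ0] PC=1: DEC 4 -> ACC=8
Event 16 (EXEC): [IRQ0] PC=2: IRET -> resume IRQ0 at PC=1 (depth now 1)
Event 17 (INT 0): INT 0 arrives: push (IRQ0, PC=1), enter IRQ0 at PC=0 (depth now 2)
Event 18 (EXEC): [IRQ0] PC=0: INC 3 -> ACC=11
Event 19 (EXEC): [IRQ0] PC=1: DEC 4 -> ACC=7
Event 20 (EXEC): [IRQ0] PC=2: IRET -> resume IRQ0 at PC=1 (depth now 1)
Event 21 (EXEC): [IRQ0] PC=1: DEC 4 -> ACC=3
Event 22 (EXEC): [IRQ0] PC=2: IRET -> resume MAIN at PC=2 (depth now 0)
Event 23 (EXEC): [MAIN] PC=2: INC 5 -> ACC=8
Event 24 (EXEC): [MAIN] PC=3: HALT

Answer: 8 MAIN 0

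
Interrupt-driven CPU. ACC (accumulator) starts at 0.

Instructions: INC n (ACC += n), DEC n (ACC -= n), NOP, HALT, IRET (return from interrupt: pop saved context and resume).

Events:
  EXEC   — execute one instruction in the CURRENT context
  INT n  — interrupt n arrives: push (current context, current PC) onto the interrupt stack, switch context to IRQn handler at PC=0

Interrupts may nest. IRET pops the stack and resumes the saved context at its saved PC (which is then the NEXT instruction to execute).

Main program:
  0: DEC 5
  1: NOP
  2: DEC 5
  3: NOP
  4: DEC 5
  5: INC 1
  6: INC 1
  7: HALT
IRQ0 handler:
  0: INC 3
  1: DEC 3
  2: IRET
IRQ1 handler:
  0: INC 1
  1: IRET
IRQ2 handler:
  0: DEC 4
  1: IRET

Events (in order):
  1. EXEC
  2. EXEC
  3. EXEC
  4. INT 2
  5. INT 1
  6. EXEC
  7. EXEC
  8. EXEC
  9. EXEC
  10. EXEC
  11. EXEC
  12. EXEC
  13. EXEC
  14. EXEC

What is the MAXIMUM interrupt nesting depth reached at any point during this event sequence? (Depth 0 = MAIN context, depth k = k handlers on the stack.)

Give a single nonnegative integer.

Answer: 2

Derivation:
Event 1 (EXEC): [MAIN] PC=0: DEC 5 -> ACC=-5 [depth=0]
Event 2 (EXEC): [MAIN] PC=1: NOP [depth=0]
Event 3 (EXEC): [MAIN] PC=2: DEC 5 -> ACC=-10 [depth=0]
Event 4 (INT 2): INT 2 arrives: push (MAIN, PC=3), enter IRQ2 at PC=0 (depth now 1) [depth=1]
Event 5 (INT 1): INT 1 arrives: push (IRQ2, PC=0), enter IRQ1 at PC=0 (depth now 2) [depth=2]
Event 6 (EXEC): [IRQ1] PC=0: INC 1 -> ACC=-9 [depth=2]
Event 7 (EXEC): [IRQ1] PC=1: IRET -> resume IRQ2 at PC=0 (depth now 1) [depth=1]
Event 8 (EXEC): [IRQ2] PC=0: DEC 4 -> ACC=-13 [depth=1]
Event 9 (EXEC): [IRQ2] PC=1: IRET -> resume MAIN at PC=3 (depth now 0) [depth=0]
Event 10 (EXEC): [MAIN] PC=3: NOP [depth=0]
Event 11 (EXEC): [MAIN] PC=4: DEC 5 -> ACC=-18 [depth=0]
Event 12 (EXEC): [MAIN] PC=5: INC 1 -> ACC=-17 [depth=0]
Event 13 (EXEC): [MAIN] PC=6: INC 1 -> ACC=-16 [depth=0]
Event 14 (EXEC): [MAIN] PC=7: HALT [depth=0]
Max depth observed: 2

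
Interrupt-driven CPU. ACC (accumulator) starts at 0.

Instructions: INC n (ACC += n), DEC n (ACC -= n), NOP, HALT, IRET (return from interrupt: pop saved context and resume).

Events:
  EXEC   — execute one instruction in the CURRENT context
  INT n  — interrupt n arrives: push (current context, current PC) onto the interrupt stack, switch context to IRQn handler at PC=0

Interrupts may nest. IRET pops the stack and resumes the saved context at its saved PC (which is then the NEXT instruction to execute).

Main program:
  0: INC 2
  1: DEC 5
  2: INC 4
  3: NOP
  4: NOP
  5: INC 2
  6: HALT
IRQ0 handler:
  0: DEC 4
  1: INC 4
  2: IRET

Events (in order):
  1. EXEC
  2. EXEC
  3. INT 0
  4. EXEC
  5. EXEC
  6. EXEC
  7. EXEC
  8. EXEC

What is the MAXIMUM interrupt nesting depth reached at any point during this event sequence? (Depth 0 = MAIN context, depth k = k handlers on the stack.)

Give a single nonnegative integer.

Event 1 (EXEC): [MAIN] PC=0: INC 2 -> ACC=2 [depth=0]
Event 2 (EXEC): [MAIN] PC=1: DEC 5 -> ACC=-3 [depth=0]
Event 3 (INT 0): INT 0 arrives: push (MAIN, PC=2), enter IRQ0 at PC=0 (depth now 1) [depth=1]
Event 4 (EXEC): [IRQ0] PC=0: DEC 4 -> ACC=-7 [depth=1]
Event 5 (EXEC): [IRQ0] PC=1: INC 4 -> ACC=-3 [depth=1]
Event 6 (EXEC): [IRQ0] PC=2: IRET -> resume MAIN at PC=2 (depth now 0) [depth=0]
Event 7 (EXEC): [MAIN] PC=2: INC 4 -> ACC=1 [depth=0]
Event 8 (EXEC): [MAIN] PC=3: NOP [depth=0]
Max depth observed: 1

Answer: 1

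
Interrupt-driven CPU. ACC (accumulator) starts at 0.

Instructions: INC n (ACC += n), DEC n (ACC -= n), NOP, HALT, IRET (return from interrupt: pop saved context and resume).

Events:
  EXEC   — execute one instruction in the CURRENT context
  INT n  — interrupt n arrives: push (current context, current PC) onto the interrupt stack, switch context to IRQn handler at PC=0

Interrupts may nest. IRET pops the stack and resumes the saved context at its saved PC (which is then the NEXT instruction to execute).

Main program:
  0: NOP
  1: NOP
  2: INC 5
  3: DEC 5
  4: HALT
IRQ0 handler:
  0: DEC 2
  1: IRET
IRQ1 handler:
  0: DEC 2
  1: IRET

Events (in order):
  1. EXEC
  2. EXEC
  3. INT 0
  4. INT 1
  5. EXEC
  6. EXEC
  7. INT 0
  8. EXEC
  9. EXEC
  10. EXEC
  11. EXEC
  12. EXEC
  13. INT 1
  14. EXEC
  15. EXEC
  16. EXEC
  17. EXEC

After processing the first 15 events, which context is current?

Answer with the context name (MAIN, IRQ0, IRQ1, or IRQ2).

Event 1 (EXEC): [MAIN] PC=0: NOP
Event 2 (EXEC): [MAIN] PC=1: NOP
Event 3 (INT 0): INT 0 arrives: push (MAIN, PC=2), enter IRQ0 at PC=0 (depth now 1)
Event 4 (INT 1): INT 1 arrives: push (IRQ0, PC=0), enter IRQ1 at PC=0 (depth now 2)
Event 5 (EXEC): [IRQ1] PC=0: DEC 2 -> ACC=-2
Event 6 (EXEC): [IRQ1] PC=1: IRET -> resume IRQ0 at PC=0 (depth now 1)
Event 7 (INT 0): INT 0 arrives: push (IRQ0, PC=0), enter IRQ0 at PC=0 (depth now 2)
Event 8 (EXEC): [IRQ0] PC=0: DEC 2 -> ACC=-4
Event 9 (EXEC): [IRQ0] PC=1: IRET -> resume IRQ0 at PC=0 (depth now 1)
Event 10 (EXEC): [IRQ0] PC=0: DEC 2 -> ACC=-6
Event 11 (EXEC): [IRQ0] PC=1: IRET -> resume MAIN at PC=2 (depth now 0)
Event 12 (EXEC): [MAIN] PC=2: INC 5 -> ACC=-1
Event 13 (INT 1): INT 1 arrives: push (MAIN, PC=3), enter IRQ1 at PC=0 (depth now 1)
Event 14 (EXEC): [IRQ1] PC=0: DEC 2 -> ACC=-3
Event 15 (EXEC): [IRQ1] PC=1: IRET -> resume MAIN at PC=3 (depth now 0)

Answer: MAIN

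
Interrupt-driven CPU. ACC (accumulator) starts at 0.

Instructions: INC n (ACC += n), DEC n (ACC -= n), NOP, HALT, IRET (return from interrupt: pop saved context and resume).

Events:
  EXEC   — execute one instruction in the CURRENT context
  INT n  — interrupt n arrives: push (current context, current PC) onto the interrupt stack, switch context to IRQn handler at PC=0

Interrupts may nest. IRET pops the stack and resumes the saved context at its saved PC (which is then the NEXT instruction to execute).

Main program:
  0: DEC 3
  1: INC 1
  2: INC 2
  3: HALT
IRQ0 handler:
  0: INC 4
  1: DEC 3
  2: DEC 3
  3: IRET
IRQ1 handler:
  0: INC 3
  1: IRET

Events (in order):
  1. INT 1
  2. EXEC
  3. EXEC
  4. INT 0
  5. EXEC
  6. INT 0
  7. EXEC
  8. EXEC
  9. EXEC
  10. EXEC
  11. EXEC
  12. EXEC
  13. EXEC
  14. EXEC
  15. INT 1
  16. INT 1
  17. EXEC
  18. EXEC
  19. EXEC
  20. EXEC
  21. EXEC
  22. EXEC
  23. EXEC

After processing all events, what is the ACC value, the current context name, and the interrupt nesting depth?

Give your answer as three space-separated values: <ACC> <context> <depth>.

Answer: 5 MAIN 0

Derivation:
Event 1 (INT 1): INT 1 arrives: push (MAIN, PC=0), enter IRQ1 at PC=0 (depth now 1)
Event 2 (EXEC): [IRQ1] PC=0: INC 3 -> ACC=3
Event 3 (EXEC): [IRQ1] PC=1: IRET -> resume MAIN at PC=0 (depth now 0)
Event 4 (INT 0): INT 0 arrives: push (MAIN, PC=0), enter IRQ0 at PC=0 (depth now 1)
Event 5 (EXEC): [IRQ0] PC=0: INC 4 -> ACC=7
Event 6 (INT 0): INT 0 arrives: push (IRQ0, PC=1), enter IRQ0 at PC=0 (depth now 2)
Event 7 (EXEC): [IRQ0] PC=0: INC 4 -> ACC=11
Event 8 (EXEC): [IRQ0] PC=1: DEC 3 -> ACC=8
Event 9 (EXEC): [IRQ0] PC=2: DEC 3 -> ACC=5
Event 10 (EXEC): [IRQ0] PC=3: IRET -> resume IRQ0 at PC=1 (depth now 1)
Event 11 (EXEC): [IRQ0] PC=1: DEC 3 -> ACC=2
Event 12 (EXEC): [IRQ0] PC=2: DEC 3 -> ACC=-1
Event 13 (EXEC): [IRQ0] PC=3: IRET -> resume MAIN at PC=0 (depth now 0)
Event 14 (EXEC): [MAIN] PC=0: DEC 3 -> ACC=-4
Event 15 (INT 1): INT 1 arrives: push (MAIN, PC=1), enter IRQ1 at PC=0 (depth now 1)
Event 16 (INT 1): INT 1 arrives: push (IRQ1, PC=0), enter IRQ1 at PC=0 (depth now 2)
Event 17 (EXEC): [IRQ1] PC=0: INC 3 -> ACC=-1
Event 18 (EXEC): [IRQ1] PC=1: IRET -> resume IRQ1 at PC=0 (depth now 1)
Event 19 (EXEC): [IRQ1] PC=0: INC 3 -> ACC=2
Event 20 (EXEC): [IRQ1] PC=1: IRET -> resume MAIN at PC=1 (depth now 0)
Event 21 (EXEC): [MAIN] PC=1: INC 1 -> ACC=3
Event 22 (EXEC): [MAIN] PC=2: INC 2 -> ACC=5
Event 23 (EXEC): [MAIN] PC=3: HALT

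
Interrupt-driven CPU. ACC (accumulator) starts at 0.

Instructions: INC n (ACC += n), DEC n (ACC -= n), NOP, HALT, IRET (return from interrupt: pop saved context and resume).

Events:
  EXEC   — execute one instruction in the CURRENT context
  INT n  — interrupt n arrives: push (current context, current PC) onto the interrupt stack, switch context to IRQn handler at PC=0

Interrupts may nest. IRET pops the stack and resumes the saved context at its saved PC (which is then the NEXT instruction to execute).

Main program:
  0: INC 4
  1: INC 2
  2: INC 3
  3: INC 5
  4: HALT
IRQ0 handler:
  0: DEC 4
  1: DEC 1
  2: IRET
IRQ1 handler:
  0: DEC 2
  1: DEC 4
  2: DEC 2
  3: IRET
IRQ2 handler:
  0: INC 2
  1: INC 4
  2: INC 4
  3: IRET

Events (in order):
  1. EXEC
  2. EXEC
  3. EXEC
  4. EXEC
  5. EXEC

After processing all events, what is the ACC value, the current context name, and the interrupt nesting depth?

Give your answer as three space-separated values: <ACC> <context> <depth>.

Event 1 (EXEC): [MAIN] PC=0: INC 4 -> ACC=4
Event 2 (EXEC): [MAIN] PC=1: INC 2 -> ACC=6
Event 3 (EXEC): [MAIN] PC=2: INC 3 -> ACC=9
Event 4 (EXEC): [MAIN] PC=3: INC 5 -> ACC=14
Event 5 (EXEC): [MAIN] PC=4: HALT

Answer: 14 MAIN 0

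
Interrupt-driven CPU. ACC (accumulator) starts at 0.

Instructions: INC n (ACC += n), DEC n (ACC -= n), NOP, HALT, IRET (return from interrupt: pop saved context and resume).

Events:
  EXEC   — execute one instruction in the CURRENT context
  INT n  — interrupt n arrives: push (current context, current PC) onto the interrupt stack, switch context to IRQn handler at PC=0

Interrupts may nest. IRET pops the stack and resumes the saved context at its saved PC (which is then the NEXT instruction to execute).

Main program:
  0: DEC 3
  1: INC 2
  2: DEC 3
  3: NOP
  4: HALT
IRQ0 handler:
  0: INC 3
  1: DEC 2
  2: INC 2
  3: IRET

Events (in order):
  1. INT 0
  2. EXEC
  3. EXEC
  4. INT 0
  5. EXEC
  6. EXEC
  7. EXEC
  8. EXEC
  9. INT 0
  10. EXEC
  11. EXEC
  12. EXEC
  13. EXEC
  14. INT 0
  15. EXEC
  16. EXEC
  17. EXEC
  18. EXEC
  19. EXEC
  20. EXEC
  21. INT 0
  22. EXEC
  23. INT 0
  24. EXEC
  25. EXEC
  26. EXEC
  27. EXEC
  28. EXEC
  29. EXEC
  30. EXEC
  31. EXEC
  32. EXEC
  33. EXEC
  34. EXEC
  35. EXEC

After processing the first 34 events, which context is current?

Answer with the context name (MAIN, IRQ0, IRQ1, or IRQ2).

Event 1 (INT 0): INT 0 arrives: push (MAIN, PC=0), enter IRQ0 at PC=0 (depth now 1)
Event 2 (EXEC): [IRQ0] PC=0: INC 3 -> ACC=3
Event 3 (EXEC): [IRQ0] PC=1: DEC 2 -> ACC=1
Event 4 (INT 0): INT 0 arrives: push (IRQ0, PC=2), enter IRQ0 at PC=0 (depth now 2)
Event 5 (EXEC): [IRQ0] PC=0: INC 3 -> ACC=4
Event 6 (EXEC): [IRQ0] PC=1: DEC 2 -> ACC=2
Event 7 (EXEC): [IRQ0] PC=2: INC 2 -> ACC=4
Event 8 (EXEC): [IRQ0] PC=3: IRET -> resume IRQ0 at PC=2 (depth now 1)
Event 9 (INT 0): INT 0 arrives: push (IRQ0, PC=2), enter IRQ0 at PC=0 (depth now 2)
Event 10 (EXEC): [IRQ0] PC=0: INC 3 -> ACC=7
Event 11 (EXEC): [IRQ0] PC=1: DEC 2 -> ACC=5
Event 12 (EXEC): [IRQ0] PC=2: INC 2 -> ACC=7
Event 13 (EXEC): [IRQ0] PC=3: IRET -> resume IRQ0 at PC=2 (depth now 1)
Event 14 (INT 0): INT 0 arrives: push (IRQ0, PC=2), enter IRQ0 at PC=0 (depth now 2)
Event 15 (EXEC): [IRQ0] PC=0: INC 3 -> ACC=10
Event 16 (EXEC): [IRQ0] PC=1: DEC 2 -> ACC=8
Event 17 (EXEC): [IRQ0] PC=2: INC 2 -> ACC=10
Event 18 (EXEC): [IRQ0] PC=3: IRET -> resume IRQ0 at PC=2 (depth now 1)
Event 19 (EXEC): [IRQ0] PC=2: INC 2 -> ACC=12
Event 20 (EXEC): [IRQ0] PC=3: IRET -> resume MAIN at PC=0 (depth now 0)
Event 21 (INT 0): INT 0 arrives: push (MAIN, PC=0), enter IRQ0 at PC=0 (depth now 1)
Event 22 (EXEC): [IRQ0] PC=0: INC 3 -> ACC=15
Event 23 (INT 0): INT 0 arrives: push (IRQ0, PC=1), enter IRQ0 at PC=0 (depth now 2)
Event 24 (EXEC): [IRQ0] PC=0: INC 3 -> ACC=18
Event 25 (EXEC): [IRQ0] PC=1: DEC 2 -> ACC=16
Event 26 (EXEC): [IRQ0] PC=2: INC 2 -> ACC=18
Event 27 (EXEC): [IRQ0] PC=3: IRET -> resume IRQ0 at PC=1 (depth now 1)
Event 28 (EXEC): [IRQ0] PC=1: DEC 2 -> ACC=16
Event 29 (EXEC): [IRQ0] PC=2: INC 2 -> ACC=18
Event 30 (EXEC): [IRQ0] PC=3: IRET -> resume MAIN at PC=0 (depth now 0)
Event 31 (EXEC): [MAIN] PC=0: DEC 3 -> ACC=15
Event 32 (EXEC): [MAIN] PC=1: INC 2 -> ACC=17
Event 33 (EXEC): [MAIN] PC=2: DEC 3 -> ACC=14
Event 34 (EXEC): [MAIN] PC=3: NOP

Answer: MAIN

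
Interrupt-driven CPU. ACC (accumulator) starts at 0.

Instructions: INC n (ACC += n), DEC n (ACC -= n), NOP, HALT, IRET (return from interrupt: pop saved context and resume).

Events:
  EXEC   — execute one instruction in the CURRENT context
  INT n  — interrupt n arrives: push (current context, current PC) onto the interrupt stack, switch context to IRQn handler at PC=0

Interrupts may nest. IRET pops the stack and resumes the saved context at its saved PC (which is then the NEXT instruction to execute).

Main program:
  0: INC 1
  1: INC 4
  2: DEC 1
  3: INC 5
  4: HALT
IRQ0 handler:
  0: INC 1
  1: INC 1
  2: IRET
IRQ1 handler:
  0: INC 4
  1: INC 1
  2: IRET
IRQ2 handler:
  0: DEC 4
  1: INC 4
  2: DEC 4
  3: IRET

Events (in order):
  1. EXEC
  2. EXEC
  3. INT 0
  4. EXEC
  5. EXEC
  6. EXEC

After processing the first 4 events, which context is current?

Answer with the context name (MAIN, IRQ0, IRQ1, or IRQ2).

Event 1 (EXEC): [MAIN] PC=0: INC 1 -> ACC=1
Event 2 (EXEC): [MAIN] PC=1: INC 4 -> ACC=5
Event 3 (INT 0): INT 0 arrives: push (MAIN, PC=2), enter IRQ0 at PC=0 (depth now 1)
Event 4 (EXEC): [IRQ0] PC=0: INC 1 -> ACC=6

Answer: IRQ0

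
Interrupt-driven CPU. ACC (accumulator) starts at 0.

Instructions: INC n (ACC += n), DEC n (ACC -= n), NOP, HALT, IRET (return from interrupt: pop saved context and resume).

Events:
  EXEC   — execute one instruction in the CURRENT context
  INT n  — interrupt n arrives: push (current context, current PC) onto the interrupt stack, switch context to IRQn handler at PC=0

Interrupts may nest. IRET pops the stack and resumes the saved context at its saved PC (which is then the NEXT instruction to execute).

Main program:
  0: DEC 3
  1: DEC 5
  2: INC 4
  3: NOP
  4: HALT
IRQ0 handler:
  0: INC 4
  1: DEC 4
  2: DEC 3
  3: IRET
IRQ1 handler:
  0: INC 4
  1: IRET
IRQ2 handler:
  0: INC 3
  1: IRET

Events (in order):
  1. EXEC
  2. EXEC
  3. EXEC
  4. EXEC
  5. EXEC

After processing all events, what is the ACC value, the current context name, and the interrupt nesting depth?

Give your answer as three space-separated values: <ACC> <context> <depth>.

Event 1 (EXEC): [MAIN] PC=0: DEC 3 -> ACC=-3
Event 2 (EXEC): [MAIN] PC=1: DEC 5 -> ACC=-8
Event 3 (EXEC): [MAIN] PC=2: INC 4 -> ACC=-4
Event 4 (EXEC): [MAIN] PC=3: NOP
Event 5 (EXEC): [MAIN] PC=4: HALT

Answer: -4 MAIN 0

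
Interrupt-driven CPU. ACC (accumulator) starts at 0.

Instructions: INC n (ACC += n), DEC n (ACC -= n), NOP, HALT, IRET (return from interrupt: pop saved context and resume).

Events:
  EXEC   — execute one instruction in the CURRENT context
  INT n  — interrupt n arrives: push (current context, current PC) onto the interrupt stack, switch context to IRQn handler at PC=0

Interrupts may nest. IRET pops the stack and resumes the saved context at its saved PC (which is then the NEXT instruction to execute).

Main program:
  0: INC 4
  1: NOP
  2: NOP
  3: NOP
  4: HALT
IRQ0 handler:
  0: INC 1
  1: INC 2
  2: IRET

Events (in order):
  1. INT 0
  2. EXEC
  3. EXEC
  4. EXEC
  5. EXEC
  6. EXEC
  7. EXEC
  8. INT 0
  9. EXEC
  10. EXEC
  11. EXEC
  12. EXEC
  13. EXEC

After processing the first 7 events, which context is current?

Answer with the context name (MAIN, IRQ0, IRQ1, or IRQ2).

Answer: MAIN

Derivation:
Event 1 (INT 0): INT 0 arrives: push (MAIN, PC=0), enter IRQ0 at PC=0 (depth now 1)
Event 2 (EXEC): [IRQ0] PC=0: INC 1 -> ACC=1
Event 3 (EXEC): [IRQ0] PC=1: INC 2 -> ACC=3
Event 4 (EXEC): [IRQ0] PC=2: IRET -> resume MAIN at PC=0 (depth now 0)
Event 5 (EXEC): [MAIN] PC=0: INC 4 -> ACC=7
Event 6 (EXEC): [MAIN] PC=1: NOP
Event 7 (EXEC): [MAIN] PC=2: NOP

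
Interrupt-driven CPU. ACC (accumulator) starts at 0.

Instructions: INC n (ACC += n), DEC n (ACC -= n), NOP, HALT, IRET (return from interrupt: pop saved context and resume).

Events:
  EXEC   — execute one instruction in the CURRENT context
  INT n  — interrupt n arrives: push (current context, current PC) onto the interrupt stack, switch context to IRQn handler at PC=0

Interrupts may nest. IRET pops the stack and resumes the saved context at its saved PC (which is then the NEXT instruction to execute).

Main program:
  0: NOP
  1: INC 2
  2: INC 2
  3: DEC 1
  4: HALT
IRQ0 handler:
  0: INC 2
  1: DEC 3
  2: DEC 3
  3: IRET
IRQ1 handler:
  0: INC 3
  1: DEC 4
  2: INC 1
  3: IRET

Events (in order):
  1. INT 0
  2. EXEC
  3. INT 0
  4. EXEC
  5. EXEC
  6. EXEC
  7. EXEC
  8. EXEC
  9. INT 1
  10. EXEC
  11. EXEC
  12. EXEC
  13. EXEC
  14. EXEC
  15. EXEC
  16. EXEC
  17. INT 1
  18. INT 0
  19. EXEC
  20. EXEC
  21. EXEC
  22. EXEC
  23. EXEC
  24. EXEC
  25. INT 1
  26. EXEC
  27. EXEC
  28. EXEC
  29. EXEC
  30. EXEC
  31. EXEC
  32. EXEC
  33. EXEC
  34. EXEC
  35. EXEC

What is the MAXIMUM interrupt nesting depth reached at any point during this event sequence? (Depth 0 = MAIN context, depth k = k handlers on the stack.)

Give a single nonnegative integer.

Answer: 2

Derivation:
Event 1 (INT 0): INT 0 arrives: push (MAIN, PC=0), enter IRQ0 at PC=0 (depth now 1) [depth=1]
Event 2 (EXEC): [IRQ0] PC=0: INC 2 -> ACC=2 [depth=1]
Event 3 (INT 0): INT 0 arrives: push (IRQ0, PC=1), enter IRQ0 at PC=0 (depth now 2) [depth=2]
Event 4 (EXEC): [IRQ0] PC=0: INC 2 -> ACC=4 [depth=2]
Event 5 (EXEC): [IRQ0] PC=1: DEC 3 -> ACC=1 [depth=2]
Event 6 (EXEC): [IRQ0] PC=2: DEC 3 -> ACC=-2 [depth=2]
Event 7 (EXEC): [IRQ0] PC=3: IRET -> resume IRQ0 at PC=1 (depth now 1) [depth=1]
Event 8 (EXEC): [IRQ0] PC=1: DEC 3 -> ACC=-5 [depth=1]
Event 9 (INT 1): INT 1 arrives: push (IRQ0, PC=2), enter IRQ1 at PC=0 (depth now 2) [depth=2]
Event 10 (EXEC): [IRQ1] PC=0: INC 3 -> ACC=-2 [depth=2]
Event 11 (EXEC): [IRQ1] PC=1: DEC 4 -> ACC=-6 [depth=2]
Event 12 (EXEC): [IRQ1] PC=2: INC 1 -> ACC=-5 [depth=2]
Event 13 (EXEC): [IRQ1] PC=3: IRET -> resume IRQ0 at PC=2 (depth now 1) [depth=1]
Event 14 (EXEC): [IRQ0] PC=2: DEC 3 -> ACC=-8 [depth=1]
Event 15 (EXEC): [IRQ0] PC=3: IRET -> resume MAIN at PC=0 (depth now 0) [depth=0]
Event 16 (EXEC): [MAIN] PC=0: NOP [depth=0]
Event 17 (INT 1): INT 1 arrives: push (MAIN, PC=1), enter IRQ1 at PC=0 (depth now 1) [depth=1]
Event 18 (INT 0): INT 0 arrives: push (IRQ1, PC=0), enter IRQ0 at PC=0 (depth now 2) [depth=2]
Event 19 (EXEC): [IRQ0] PC=0: INC 2 -> ACC=-6 [depth=2]
Event 20 (EXEC): [IRQ0] PC=1: DEC 3 -> ACC=-9 [depth=2]
Event 21 (EXEC): [IRQ0] PC=2: DEC 3 -> ACC=-12 [depth=2]
Event 22 (EXEC): [IRQ0] PC=3: IRET -> resume IRQ1 at PC=0 (depth now 1) [depth=1]
Event 23 (EXEC): [IRQ1] PC=0: INC 3 -> ACC=-9 [depth=1]
Event 24 (EXEC): [IRQ1] PC=1: DEC 4 -> ACC=-13 [depth=1]
Event 25 (INT 1): INT 1 arrives: push (IRQ1, PC=2), enter IRQ1 at PC=0 (depth now 2) [depth=2]
Event 26 (EXEC): [IRQ1] PC=0: INC 3 -> ACC=-10 [depth=2]
Event 27 (EXEC): [IRQ1] PC=1: DEC 4 -> ACC=-14 [depth=2]
Event 28 (EXEC): [IRQ1] PC=2: INC 1 -> ACC=-13 [depth=2]
Event 29 (EXEC): [IRQ1] PC=3: IRET -> resume IRQ1 at PC=2 (depth now 1) [depth=1]
Event 30 (EXEC): [IRQ1] PC=2: INC 1 -> ACC=-12 [depth=1]
Event 31 (EXEC): [IRQ1] PC=3: IRET -> resume MAIN at PC=1 (depth now 0) [depth=0]
Event 32 (EXEC): [MAIN] PC=1: INC 2 -> ACC=-10 [depth=0]
Event 33 (EXEC): [MAIN] PC=2: INC 2 -> ACC=-8 [depth=0]
Event 34 (EXEC): [MAIN] PC=3: DEC 1 -> ACC=-9 [depth=0]
Event 35 (EXEC): [MAIN] PC=4: HALT [depth=0]
Max depth observed: 2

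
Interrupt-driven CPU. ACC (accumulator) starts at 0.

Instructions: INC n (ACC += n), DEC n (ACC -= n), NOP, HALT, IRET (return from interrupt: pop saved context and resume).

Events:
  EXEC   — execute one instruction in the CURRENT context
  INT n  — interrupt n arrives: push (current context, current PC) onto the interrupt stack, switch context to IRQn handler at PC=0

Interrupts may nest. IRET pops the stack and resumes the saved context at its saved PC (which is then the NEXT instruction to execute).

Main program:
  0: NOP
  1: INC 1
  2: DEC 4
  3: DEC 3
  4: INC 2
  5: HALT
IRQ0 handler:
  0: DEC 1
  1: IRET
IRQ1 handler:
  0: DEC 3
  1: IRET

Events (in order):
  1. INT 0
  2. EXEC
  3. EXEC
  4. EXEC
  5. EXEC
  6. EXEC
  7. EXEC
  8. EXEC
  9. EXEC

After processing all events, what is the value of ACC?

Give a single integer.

Event 1 (INT 0): INT 0 arrives: push (MAIN, PC=0), enter IRQ0 at PC=0 (depth now 1)
Event 2 (EXEC): [IRQ0] PC=0: DEC 1 -> ACC=-1
Event 3 (EXEC): [IRQ0] PC=1: IRET -> resume MAIN at PC=0 (depth now 0)
Event 4 (EXEC): [MAIN] PC=0: NOP
Event 5 (EXEC): [MAIN] PC=1: INC 1 -> ACC=0
Event 6 (EXEC): [MAIN] PC=2: DEC 4 -> ACC=-4
Event 7 (EXEC): [MAIN] PC=3: DEC 3 -> ACC=-7
Event 8 (EXEC): [MAIN] PC=4: INC 2 -> ACC=-5
Event 9 (EXEC): [MAIN] PC=5: HALT

Answer: -5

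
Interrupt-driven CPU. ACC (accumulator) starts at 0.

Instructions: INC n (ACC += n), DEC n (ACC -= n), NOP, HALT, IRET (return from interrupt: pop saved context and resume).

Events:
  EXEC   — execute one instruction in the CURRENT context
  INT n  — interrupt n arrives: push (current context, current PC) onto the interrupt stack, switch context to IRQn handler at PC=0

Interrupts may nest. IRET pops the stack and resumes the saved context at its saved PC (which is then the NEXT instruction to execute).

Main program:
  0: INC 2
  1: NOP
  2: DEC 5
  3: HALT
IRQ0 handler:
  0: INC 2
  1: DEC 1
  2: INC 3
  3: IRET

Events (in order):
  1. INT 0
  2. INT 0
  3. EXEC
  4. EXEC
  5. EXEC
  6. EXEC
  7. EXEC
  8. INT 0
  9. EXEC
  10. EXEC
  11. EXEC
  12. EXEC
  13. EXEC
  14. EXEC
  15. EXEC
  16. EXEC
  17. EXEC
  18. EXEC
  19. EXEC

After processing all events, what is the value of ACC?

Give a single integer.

Event 1 (INT 0): INT 0 arrives: push (MAIN, PC=0), enter IRQ0 at PC=0 (depth now 1)
Event 2 (INT 0): INT 0 arrives: push (IRQ0, PC=0), enter IRQ0 at PC=0 (depth now 2)
Event 3 (EXEC): [IRQ0] PC=0: INC 2 -> ACC=2
Event 4 (EXEC): [IRQ0] PC=1: DEC 1 -> ACC=1
Event 5 (EXEC): [IRQ0] PC=2: INC 3 -> ACC=4
Event 6 (EXEC): [IRQ0] PC=3: IRET -> resume IRQ0 at PC=0 (depth now 1)
Event 7 (EXEC): [IRQ0] PC=0: INC 2 -> ACC=6
Event 8 (INT 0): INT 0 arrives: push (IRQ0, PC=1), enter IRQ0 at PC=0 (depth now 2)
Event 9 (EXEC): [IRQ0] PC=0: INC 2 -> ACC=8
Event 10 (EXEC): [IRQ0] PC=1: DEC 1 -> ACC=7
Event 11 (EXEC): [IRQ0] PC=2: INC 3 -> ACC=10
Event 12 (EXEC): [IRQ0] PC=3: IRET -> resume IRQ0 at PC=1 (depth now 1)
Event 13 (EXEC): [IRQ0] PC=1: DEC 1 -> ACC=9
Event 14 (EXEC): [IRQ0] PC=2: INC 3 -> ACC=12
Event 15 (EXEC): [IRQ0] PC=3: IRET -> resume MAIN at PC=0 (depth now 0)
Event 16 (EXEC): [MAIN] PC=0: INC 2 -> ACC=14
Event 17 (EXEC): [MAIN] PC=1: NOP
Event 18 (EXEC): [MAIN] PC=2: DEC 5 -> ACC=9
Event 19 (EXEC): [MAIN] PC=3: HALT

Answer: 9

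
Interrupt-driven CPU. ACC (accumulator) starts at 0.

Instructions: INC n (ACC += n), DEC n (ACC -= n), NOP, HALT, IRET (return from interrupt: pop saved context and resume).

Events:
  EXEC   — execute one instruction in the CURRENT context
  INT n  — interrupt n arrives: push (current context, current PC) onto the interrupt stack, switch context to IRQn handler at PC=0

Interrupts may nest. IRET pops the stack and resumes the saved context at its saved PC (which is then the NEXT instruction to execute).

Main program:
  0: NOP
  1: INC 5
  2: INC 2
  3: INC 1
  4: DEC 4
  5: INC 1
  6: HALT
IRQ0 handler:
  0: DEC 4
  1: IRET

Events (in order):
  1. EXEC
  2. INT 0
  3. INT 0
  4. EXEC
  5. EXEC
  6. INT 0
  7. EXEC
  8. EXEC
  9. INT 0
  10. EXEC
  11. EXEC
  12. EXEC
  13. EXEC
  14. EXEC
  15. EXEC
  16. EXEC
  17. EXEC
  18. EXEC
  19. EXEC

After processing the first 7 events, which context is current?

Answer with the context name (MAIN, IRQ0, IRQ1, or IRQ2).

Event 1 (EXEC): [MAIN] PC=0: NOP
Event 2 (INT 0): INT 0 arrives: push (MAIN, PC=1), enter IRQ0 at PC=0 (depth now 1)
Event 3 (INT 0): INT 0 arrives: push (IRQ0, PC=0), enter IRQ0 at PC=0 (depth now 2)
Event 4 (EXEC): [IRQ0] PC=0: DEC 4 -> ACC=-4
Event 5 (EXEC): [IRQ0] PC=1: IRET -> resume IRQ0 at PC=0 (depth now 1)
Event 6 (INT 0): INT 0 arrives: push (IRQ0, PC=0), enter IRQ0 at PC=0 (depth now 2)
Event 7 (EXEC): [IRQ0] PC=0: DEC 4 -> ACC=-8

Answer: IRQ0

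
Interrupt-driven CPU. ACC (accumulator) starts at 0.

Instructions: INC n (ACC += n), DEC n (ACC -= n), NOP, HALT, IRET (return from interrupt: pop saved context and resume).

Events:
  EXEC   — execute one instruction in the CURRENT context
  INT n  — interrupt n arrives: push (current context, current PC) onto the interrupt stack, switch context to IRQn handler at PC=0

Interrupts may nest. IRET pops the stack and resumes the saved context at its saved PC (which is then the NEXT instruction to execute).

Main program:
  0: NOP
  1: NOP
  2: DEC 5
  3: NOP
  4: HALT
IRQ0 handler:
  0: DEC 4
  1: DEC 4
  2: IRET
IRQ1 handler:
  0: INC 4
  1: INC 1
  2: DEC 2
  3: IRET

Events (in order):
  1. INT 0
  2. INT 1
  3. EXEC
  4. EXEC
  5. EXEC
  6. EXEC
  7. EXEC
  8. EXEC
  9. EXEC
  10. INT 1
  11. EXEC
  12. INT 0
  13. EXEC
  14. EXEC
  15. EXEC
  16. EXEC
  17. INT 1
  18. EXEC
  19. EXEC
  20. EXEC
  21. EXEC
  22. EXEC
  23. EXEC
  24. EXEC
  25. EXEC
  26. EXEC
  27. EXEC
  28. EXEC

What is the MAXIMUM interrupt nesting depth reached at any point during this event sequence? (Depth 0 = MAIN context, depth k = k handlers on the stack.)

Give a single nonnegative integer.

Event 1 (INT 0): INT 0 arrives: push (MAIN, PC=0), enter IRQ0 at PC=0 (depth now 1) [depth=1]
Event 2 (INT 1): INT 1 arrives: push (IRQ0, PC=0), enter IRQ1 at PC=0 (depth now 2) [depth=2]
Event 3 (EXEC): [IRQ1] PC=0: INC 4 -> ACC=4 [depth=2]
Event 4 (EXEC): [IRQ1] PC=1: INC 1 -> ACC=5 [depth=2]
Event 5 (EXEC): [IRQ1] PC=2: DEC 2 -> ACC=3 [depth=2]
Event 6 (EXEC): [IRQ1] PC=3: IRET -> resume IRQ0 at PC=0 (depth now 1) [depth=1]
Event 7 (EXEC): [IRQ0] PC=0: DEC 4 -> ACC=-1 [depth=1]
Event 8 (EXEC): [IRQ0] PC=1: DEC 4 -> ACC=-5 [depth=1]
Event 9 (EXEC): [IRQ0] PC=2: IRET -> resume MAIN at PC=0 (depth now 0) [depth=0]
Event 10 (INT 1): INT 1 arrives: push (MAIN, PC=0), enter IRQ1 at PC=0 (depth now 1) [depth=1]
Event 11 (EXEC): [IRQ1] PC=0: INC 4 -> ACC=-1 [depth=1]
Event 12 (INT 0): INT 0 arrives: push (IRQ1, PC=1), enter IRQ0 at PC=0 (depth now 2) [depth=2]
Event 13 (EXEC): [IRQ0] PC=0: DEC 4 -> ACC=-5 [depth=2]
Event 14 (EXEC): [IRQ0] PC=1: DEC 4 -> ACC=-9 [depth=2]
Event 15 (EXEC): [IRQ0] PC=2: IRET -> resume IRQ1 at PC=1 (depth now 1) [depth=1]
Event 16 (EXEC): [IRQ1] PC=1: INC 1 -> ACC=-8 [depth=1]
Event 17 (INT 1): INT 1 arrives: push (IRQ1, PC=2), enter IRQ1 at PC=0 (depth now 2) [depth=2]
Event 18 (EXEC): [IRQ1] PC=0: INC 4 -> ACC=-4 [depth=2]
Event 19 (EXEC): [IRQ1] PC=1: INC 1 -> ACC=-3 [depth=2]
Event 20 (EXEC): [IRQ1] PC=2: DEC 2 -> ACC=-5 [depth=2]
Event 21 (EXEC): [IRQ1] PC=3: IRET -> resume IRQ1 at PC=2 (depth now 1) [depth=1]
Event 22 (EXEC): [IRQ1] PC=2: DEC 2 -> ACC=-7 [depth=1]
Event 23 (EXEC): [IRQ1] PC=3: IRET -> resume MAIN at PC=0 (depth now 0) [depth=0]
Event 24 (EXEC): [MAIN] PC=0: NOP [depth=0]
Event 25 (EXEC): [MAIN] PC=1: NOP [depth=0]
Event 26 (EXEC): [MAIN] PC=2: DEC 5 -> ACC=-12 [depth=0]
Event 27 (EXEC): [MAIN] PC=3: NOP [depth=0]
Event 28 (EXEC): [MAIN] PC=4: HALT [depth=0]
Max depth observed: 2

Answer: 2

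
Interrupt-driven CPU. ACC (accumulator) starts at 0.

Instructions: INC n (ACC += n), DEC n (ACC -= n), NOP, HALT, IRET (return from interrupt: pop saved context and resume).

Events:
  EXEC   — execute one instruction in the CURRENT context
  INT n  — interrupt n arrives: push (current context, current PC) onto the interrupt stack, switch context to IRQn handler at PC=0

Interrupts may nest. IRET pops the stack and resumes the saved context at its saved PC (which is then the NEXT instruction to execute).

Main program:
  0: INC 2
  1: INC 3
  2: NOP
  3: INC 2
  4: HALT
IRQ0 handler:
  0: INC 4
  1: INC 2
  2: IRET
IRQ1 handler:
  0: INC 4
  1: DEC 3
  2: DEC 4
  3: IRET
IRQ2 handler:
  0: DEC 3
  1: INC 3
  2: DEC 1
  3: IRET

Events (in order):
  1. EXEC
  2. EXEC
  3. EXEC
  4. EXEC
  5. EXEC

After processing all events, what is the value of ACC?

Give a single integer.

Event 1 (EXEC): [MAIN] PC=0: INC 2 -> ACC=2
Event 2 (EXEC): [MAIN] PC=1: INC 3 -> ACC=5
Event 3 (EXEC): [MAIN] PC=2: NOP
Event 4 (EXEC): [MAIN] PC=3: INC 2 -> ACC=7
Event 5 (EXEC): [MAIN] PC=4: HALT

Answer: 7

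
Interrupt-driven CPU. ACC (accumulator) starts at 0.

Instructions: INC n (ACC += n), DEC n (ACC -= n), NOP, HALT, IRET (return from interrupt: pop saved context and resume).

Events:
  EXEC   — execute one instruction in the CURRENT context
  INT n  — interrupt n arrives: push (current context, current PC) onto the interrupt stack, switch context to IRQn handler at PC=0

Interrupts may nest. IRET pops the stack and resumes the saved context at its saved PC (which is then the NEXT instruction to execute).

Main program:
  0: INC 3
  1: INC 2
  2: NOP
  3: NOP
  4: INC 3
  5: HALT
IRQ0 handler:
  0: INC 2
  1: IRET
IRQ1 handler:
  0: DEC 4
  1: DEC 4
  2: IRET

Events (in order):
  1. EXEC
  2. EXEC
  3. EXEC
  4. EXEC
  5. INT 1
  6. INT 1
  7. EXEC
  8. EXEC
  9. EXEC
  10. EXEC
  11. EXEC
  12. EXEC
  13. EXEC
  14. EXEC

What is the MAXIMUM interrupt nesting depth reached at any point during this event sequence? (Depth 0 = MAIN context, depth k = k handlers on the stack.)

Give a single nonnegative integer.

Event 1 (EXEC): [MAIN] PC=0: INC 3 -> ACC=3 [depth=0]
Event 2 (EXEC): [MAIN] PC=1: INC 2 -> ACC=5 [depth=0]
Event 3 (EXEC): [MAIN] PC=2: NOP [depth=0]
Event 4 (EXEC): [MAIN] PC=3: NOP [depth=0]
Event 5 (INT 1): INT 1 arrives: push (MAIN, PC=4), enter IRQ1 at PC=0 (depth now 1) [depth=1]
Event 6 (INT 1): INT 1 arrives: push (IRQ1, PC=0), enter IRQ1 at PC=0 (depth now 2) [depth=2]
Event 7 (EXEC): [IRQ1] PC=0: DEC 4 -> ACC=1 [depth=2]
Event 8 (EXEC): [IRQ1] PC=1: DEC 4 -> ACC=-3 [depth=2]
Event 9 (EXEC): [IRQ1] PC=2: IRET -> resume IRQ1 at PC=0 (depth now 1) [depth=1]
Event 10 (EXEC): [IRQ1] PC=0: DEC 4 -> ACC=-7 [depth=1]
Event 11 (EXEC): [IRQ1] PC=1: DEC 4 -> ACC=-11 [depth=1]
Event 12 (EXEC): [IRQ1] PC=2: IRET -> resume MAIN at PC=4 (depth now 0) [depth=0]
Event 13 (EXEC): [MAIN] PC=4: INC 3 -> ACC=-8 [depth=0]
Event 14 (EXEC): [MAIN] PC=5: HALT [depth=0]
Max depth observed: 2

Answer: 2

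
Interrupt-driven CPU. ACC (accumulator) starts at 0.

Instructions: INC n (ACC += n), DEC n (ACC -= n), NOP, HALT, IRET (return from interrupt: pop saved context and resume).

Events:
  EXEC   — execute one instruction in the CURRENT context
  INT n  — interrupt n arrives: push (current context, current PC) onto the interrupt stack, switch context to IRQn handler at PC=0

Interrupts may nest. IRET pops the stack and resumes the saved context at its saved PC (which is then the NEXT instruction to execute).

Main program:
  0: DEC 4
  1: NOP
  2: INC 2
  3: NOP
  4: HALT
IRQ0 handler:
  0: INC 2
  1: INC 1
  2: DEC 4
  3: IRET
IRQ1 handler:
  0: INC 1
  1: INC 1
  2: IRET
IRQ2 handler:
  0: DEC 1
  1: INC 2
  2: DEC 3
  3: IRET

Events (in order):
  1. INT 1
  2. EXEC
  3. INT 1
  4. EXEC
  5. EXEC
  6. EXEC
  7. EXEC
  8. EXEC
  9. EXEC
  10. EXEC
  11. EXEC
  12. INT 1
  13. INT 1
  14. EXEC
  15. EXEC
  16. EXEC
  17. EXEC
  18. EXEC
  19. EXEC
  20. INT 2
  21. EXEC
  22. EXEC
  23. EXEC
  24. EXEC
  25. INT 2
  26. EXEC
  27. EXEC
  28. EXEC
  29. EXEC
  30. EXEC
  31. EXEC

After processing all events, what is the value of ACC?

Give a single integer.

Answer: 2

Derivation:
Event 1 (INT 1): INT 1 arrives: push (MAIN, PC=0), enter IRQ1 at PC=0 (depth now 1)
Event 2 (EXEC): [IRQ1] PC=0: INC 1 -> ACC=1
Event 3 (INT 1): INT 1 arrives: push (IRQ1, PC=1), enter IRQ1 at PC=0 (depth now 2)
Event 4 (EXEC): [IRQ1] PC=0: INC 1 -> ACC=2
Event 5 (EXEC): [IRQ1] PC=1: INC 1 -> ACC=3
Event 6 (EXEC): [IRQ1] PC=2: IRET -> resume IRQ1 at PC=1 (depth now 1)
Event 7 (EXEC): [IRQ1] PC=1: INC 1 -> ACC=4
Event 8 (EXEC): [IRQ1] PC=2: IRET -> resume MAIN at PC=0 (depth now 0)
Event 9 (EXEC): [MAIN] PC=0: DEC 4 -> ACC=0
Event 10 (EXEC): [MAIN] PC=1: NOP
Event 11 (EXEC): [MAIN] PC=2: INC 2 -> ACC=2
Event 12 (INT 1): INT 1 arrives: push (MAIN, PC=3), enter IRQ1 at PC=0 (depth now 1)
Event 13 (INT 1): INT 1 arrives: push (IRQ1, PC=0), enter IRQ1 at PC=0 (depth now 2)
Event 14 (EXEC): [IRQ1] PC=0: INC 1 -> ACC=3
Event 15 (EXEC): [IRQ1] PC=1: INC 1 -> ACC=4
Event 16 (EXEC): [IRQ1] PC=2: IRET -> resume IRQ1 at PC=0 (depth now 1)
Event 17 (EXEC): [IRQ1] PC=0: INC 1 -> ACC=5
Event 18 (EXEC): [IRQ1] PC=1: INC 1 -> ACC=6
Event 19 (EXEC): [IRQ1] PC=2: IRET -> resume MAIN at PC=3 (depth now 0)
Event 20 (INT 2): INT 2 arrives: push (MAIN, PC=3), enter IRQ2 at PC=0 (depth now 1)
Event 21 (EXEC): [IRQ2] PC=0: DEC 1 -> ACC=5
Event 22 (EXEC): [IRQ2] PC=1: INC 2 -> ACC=7
Event 23 (EXEC): [IRQ2] PC=2: DEC 3 -> ACC=4
Event 24 (EXEC): [IRQ2] PC=3: IRET -> resume MAIN at PC=3 (depth now 0)
Event 25 (INT 2): INT 2 arrives: push (MAIN, PC=3), enter IRQ2 at PC=0 (depth now 1)
Event 26 (EXEC): [IRQ2] PC=0: DEC 1 -> ACC=3
Event 27 (EXEC): [IRQ2] PC=1: INC 2 -> ACC=5
Event 28 (EXEC): [IRQ2] PC=2: DEC 3 -> ACC=2
Event 29 (EXEC): [IRQ2] PC=3: IRET -> resume MAIN at PC=3 (depth now 0)
Event 30 (EXEC): [MAIN] PC=3: NOP
Event 31 (EXEC): [MAIN] PC=4: HALT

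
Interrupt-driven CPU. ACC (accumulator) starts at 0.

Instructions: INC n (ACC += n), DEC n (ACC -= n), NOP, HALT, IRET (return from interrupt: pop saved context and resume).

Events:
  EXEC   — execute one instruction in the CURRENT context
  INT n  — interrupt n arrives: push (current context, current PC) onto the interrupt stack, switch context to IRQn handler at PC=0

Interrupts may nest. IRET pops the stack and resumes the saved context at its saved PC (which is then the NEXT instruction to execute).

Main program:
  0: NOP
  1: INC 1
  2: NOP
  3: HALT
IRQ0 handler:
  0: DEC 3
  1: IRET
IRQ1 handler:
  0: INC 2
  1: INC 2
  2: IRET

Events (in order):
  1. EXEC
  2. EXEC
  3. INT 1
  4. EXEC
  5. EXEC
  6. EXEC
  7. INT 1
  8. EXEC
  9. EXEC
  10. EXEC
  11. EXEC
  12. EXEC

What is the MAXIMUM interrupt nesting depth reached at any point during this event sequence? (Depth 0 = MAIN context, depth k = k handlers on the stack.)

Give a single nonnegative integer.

Event 1 (EXEC): [MAIN] PC=0: NOP [depth=0]
Event 2 (EXEC): [MAIN] PC=1: INC 1 -> ACC=1 [depth=0]
Event 3 (INT 1): INT 1 arrives: push (MAIN, PC=2), enter IRQ1 at PC=0 (depth now 1) [depth=1]
Event 4 (EXEC): [IRQ1] PC=0: INC 2 -> ACC=3 [depth=1]
Event 5 (EXEC): [IRQ1] PC=1: INC 2 -> ACC=5 [depth=1]
Event 6 (EXEC): [IRQ1] PC=2: IRET -> resume MAIN at PC=2 (depth now 0) [depth=0]
Event 7 (INT 1): INT 1 arrives: push (MAIN, PC=2), enter IRQ1 at PC=0 (depth now 1) [depth=1]
Event 8 (EXEC): [IRQ1] PC=0: INC 2 -> ACC=7 [depth=1]
Event 9 (EXEC): [IRQ1] PC=1: INC 2 -> ACC=9 [depth=1]
Event 10 (EXEC): [IRQ1] PC=2: IRET -> resume MAIN at PC=2 (depth now 0) [depth=0]
Event 11 (EXEC): [MAIN] PC=2: NOP [depth=0]
Event 12 (EXEC): [MAIN] PC=3: HALT [depth=0]
Max depth observed: 1

Answer: 1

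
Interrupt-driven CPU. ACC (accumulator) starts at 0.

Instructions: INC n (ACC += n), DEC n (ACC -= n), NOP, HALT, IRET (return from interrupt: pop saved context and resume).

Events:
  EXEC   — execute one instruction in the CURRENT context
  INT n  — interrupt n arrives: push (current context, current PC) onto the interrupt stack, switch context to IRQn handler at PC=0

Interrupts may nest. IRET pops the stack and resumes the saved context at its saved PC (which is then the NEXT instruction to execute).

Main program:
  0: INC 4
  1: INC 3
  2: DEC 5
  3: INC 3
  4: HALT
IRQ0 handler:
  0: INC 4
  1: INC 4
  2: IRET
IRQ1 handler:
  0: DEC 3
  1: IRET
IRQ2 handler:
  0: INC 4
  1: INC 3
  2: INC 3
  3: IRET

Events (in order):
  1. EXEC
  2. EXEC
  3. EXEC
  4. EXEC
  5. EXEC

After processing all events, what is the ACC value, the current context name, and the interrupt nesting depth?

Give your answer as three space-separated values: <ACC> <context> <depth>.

Answer: 5 MAIN 0

Derivation:
Event 1 (EXEC): [MAIN] PC=0: INC 4 -> ACC=4
Event 2 (EXEC): [MAIN] PC=1: INC 3 -> ACC=7
Event 3 (EXEC): [MAIN] PC=2: DEC 5 -> ACC=2
Event 4 (EXEC): [MAIN] PC=3: INC 3 -> ACC=5
Event 5 (EXEC): [MAIN] PC=4: HALT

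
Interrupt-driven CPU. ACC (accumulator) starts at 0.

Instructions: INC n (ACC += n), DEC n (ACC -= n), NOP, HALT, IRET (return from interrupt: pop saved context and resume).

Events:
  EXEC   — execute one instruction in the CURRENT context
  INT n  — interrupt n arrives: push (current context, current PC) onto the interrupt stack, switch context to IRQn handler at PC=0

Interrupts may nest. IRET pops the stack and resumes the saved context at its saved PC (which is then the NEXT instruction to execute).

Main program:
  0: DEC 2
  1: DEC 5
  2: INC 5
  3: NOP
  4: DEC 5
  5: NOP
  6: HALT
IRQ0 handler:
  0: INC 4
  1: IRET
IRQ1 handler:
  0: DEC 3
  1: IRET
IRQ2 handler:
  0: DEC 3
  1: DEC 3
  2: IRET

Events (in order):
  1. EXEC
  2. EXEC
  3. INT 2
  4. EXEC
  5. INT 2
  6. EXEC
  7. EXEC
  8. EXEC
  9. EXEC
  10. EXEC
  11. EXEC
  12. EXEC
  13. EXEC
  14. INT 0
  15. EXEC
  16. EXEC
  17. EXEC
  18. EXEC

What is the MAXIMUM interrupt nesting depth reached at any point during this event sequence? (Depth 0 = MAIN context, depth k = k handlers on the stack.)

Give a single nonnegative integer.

Answer: 2

Derivation:
Event 1 (EXEC): [MAIN] PC=0: DEC 2 -> ACC=-2 [depth=0]
Event 2 (EXEC): [MAIN] PC=1: DEC 5 -> ACC=-7 [depth=0]
Event 3 (INT 2): INT 2 arrives: push (MAIN, PC=2), enter IRQ2 at PC=0 (depth now 1) [depth=1]
Event 4 (EXEC): [IRQ2] PC=0: DEC 3 -> ACC=-10 [depth=1]
Event 5 (INT 2): INT 2 arrives: push (IRQ2, PC=1), enter IRQ2 at PC=0 (depth now 2) [depth=2]
Event 6 (EXEC): [IRQ2] PC=0: DEC 3 -> ACC=-13 [depth=2]
Event 7 (EXEC): [IRQ2] PC=1: DEC 3 -> ACC=-16 [depth=2]
Event 8 (EXEC): [IRQ2] PC=2: IRET -> resume IRQ2 at PC=1 (depth now 1) [depth=1]
Event 9 (EXEC): [IRQ2] PC=1: DEC 3 -> ACC=-19 [depth=1]
Event 10 (EXEC): [IRQ2] PC=2: IRET -> resume MAIN at PC=2 (depth now 0) [depth=0]
Event 11 (EXEC): [MAIN] PC=2: INC 5 -> ACC=-14 [depth=0]
Event 12 (EXEC): [MAIN] PC=3: NOP [depth=0]
Event 13 (EXEC): [MAIN] PC=4: DEC 5 -> ACC=-19 [depth=0]
Event 14 (INT 0): INT 0 arrives: push (MAIN, PC=5), enter IRQ0 at PC=0 (depth now 1) [depth=1]
Event 15 (EXEC): [IRQ0] PC=0: INC 4 -> ACC=-15 [depth=1]
Event 16 (EXEC): [IRQ0] PC=1: IRET -> resume MAIN at PC=5 (depth now 0) [depth=0]
Event 17 (EXEC): [MAIN] PC=5: NOP [depth=0]
Event 18 (EXEC): [MAIN] PC=6: HALT [depth=0]
Max depth observed: 2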